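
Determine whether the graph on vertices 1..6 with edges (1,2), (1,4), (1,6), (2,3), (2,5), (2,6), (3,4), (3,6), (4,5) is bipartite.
No (odd cycle of length 3: 2 -> 1 -> 6 -> 2)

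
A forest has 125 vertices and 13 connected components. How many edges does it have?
112 (Each of the 13 component trees on V_i vertices has V_i - 1 edges; summing gives V - C = 125 - 13 = 112)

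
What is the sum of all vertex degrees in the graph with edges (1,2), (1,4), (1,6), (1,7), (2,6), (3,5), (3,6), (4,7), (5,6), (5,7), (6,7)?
22 (handshake: sum of degrees = 2|E| = 2 x 11 = 22)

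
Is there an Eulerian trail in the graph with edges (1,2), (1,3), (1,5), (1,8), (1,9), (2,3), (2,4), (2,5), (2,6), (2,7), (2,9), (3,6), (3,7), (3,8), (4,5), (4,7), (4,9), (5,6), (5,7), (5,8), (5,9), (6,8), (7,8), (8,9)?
No (6 vertices have odd degree: {1, 2, 3, 5, 7, 9}; Eulerian path requires 0 or 2)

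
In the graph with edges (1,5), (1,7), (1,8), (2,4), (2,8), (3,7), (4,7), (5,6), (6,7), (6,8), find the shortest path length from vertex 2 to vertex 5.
3 (path: 2 -> 8 -> 1 -> 5, 3 edges)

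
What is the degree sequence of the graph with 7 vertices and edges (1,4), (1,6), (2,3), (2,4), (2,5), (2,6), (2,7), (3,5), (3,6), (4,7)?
[5, 3, 3, 3, 2, 2, 2] (degrees: deg(1)=2, deg(2)=5, deg(3)=3, deg(4)=3, deg(5)=2, deg(6)=3, deg(7)=2)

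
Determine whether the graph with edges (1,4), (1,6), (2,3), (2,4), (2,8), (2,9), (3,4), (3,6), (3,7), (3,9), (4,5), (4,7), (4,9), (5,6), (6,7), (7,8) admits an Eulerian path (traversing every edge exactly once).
Yes (the graph is connected and exactly 2 vertices have odd degree: {3, 9}; any Eulerian path must start and end at those)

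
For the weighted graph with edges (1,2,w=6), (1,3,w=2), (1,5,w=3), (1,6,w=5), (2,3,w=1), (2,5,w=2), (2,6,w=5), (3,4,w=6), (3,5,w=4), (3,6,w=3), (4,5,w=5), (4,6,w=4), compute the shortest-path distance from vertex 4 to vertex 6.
4 (path: 4 -> 6; weights 4 = 4)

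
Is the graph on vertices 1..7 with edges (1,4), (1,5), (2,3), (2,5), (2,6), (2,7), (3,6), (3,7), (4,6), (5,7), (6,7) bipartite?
No (odd cycle of length 3: 7 -> 5 -> 2 -> 7)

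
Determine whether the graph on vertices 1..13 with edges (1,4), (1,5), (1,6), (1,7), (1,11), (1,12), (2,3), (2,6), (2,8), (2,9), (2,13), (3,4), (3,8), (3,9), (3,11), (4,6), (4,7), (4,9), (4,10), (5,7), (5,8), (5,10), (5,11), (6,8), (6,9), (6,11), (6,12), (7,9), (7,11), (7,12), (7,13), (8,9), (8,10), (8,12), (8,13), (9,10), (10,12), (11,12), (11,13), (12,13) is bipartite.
No (odd cycle of length 3: 7 -> 1 -> 4 -> 7)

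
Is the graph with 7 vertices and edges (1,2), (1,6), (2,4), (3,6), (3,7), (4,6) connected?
No, it has 2 components: {1, 2, 3, 4, 6, 7}, {5}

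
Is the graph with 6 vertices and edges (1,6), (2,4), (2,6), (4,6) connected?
No, it has 3 components: {1, 2, 4, 6}, {3}, {5}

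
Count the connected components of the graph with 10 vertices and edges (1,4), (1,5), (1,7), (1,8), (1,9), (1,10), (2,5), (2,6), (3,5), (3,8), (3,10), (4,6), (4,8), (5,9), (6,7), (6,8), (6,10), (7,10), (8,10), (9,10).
1 (components: {1, 2, 3, 4, 5, 6, 7, 8, 9, 10})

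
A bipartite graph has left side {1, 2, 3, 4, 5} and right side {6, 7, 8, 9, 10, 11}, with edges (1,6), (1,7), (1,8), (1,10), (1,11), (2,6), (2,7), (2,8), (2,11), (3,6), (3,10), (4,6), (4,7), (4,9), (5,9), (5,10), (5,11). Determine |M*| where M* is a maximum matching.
5 (matching: (1,11), (2,8), (3,10), (4,7), (5,9); upper bound min(|L|,|R|) = min(5,6) = 5)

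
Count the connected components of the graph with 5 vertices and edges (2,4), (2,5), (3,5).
2 (components: {1}, {2, 3, 4, 5})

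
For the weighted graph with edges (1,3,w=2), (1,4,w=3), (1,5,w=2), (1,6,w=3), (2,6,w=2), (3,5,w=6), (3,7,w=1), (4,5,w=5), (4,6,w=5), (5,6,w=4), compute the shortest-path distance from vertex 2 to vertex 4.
7 (path: 2 -> 6 -> 4; weights 2 + 5 = 7)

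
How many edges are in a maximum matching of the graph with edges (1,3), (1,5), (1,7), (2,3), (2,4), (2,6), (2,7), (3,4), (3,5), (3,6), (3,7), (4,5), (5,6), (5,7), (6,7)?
3 (matching: (1,5), (2,7), (3,6); upper bound floor(n/2) = floor(7/2) = 3)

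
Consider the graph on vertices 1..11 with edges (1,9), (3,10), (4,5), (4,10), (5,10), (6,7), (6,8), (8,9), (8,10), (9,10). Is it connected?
No, it has 3 components: {1, 3, 4, 5, 6, 7, 8, 9, 10}, {2}, {11}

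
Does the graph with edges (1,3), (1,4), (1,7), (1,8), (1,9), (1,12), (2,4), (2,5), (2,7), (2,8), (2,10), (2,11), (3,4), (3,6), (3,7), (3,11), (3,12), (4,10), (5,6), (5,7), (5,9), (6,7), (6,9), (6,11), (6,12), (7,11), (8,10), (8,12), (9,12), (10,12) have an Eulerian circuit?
Yes (the graph is connected and all 12 vertices have even degree)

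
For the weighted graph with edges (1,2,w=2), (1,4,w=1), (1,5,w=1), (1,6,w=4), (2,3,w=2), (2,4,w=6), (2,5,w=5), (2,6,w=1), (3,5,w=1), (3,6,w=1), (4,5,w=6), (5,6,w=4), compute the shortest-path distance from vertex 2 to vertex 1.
2 (path: 2 -> 1; weights 2 = 2)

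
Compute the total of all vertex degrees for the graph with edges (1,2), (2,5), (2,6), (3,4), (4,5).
10 (handshake: sum of degrees = 2|E| = 2 x 5 = 10)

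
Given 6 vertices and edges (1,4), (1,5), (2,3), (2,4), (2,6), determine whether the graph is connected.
Yes (BFS from 1 visits [1, 4, 5, 2, 3, 6] — all 6 vertices reached)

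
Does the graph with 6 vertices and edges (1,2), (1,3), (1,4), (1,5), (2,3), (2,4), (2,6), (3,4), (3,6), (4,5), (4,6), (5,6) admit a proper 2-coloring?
No (odd cycle of length 3: 2 -> 1 -> 4 -> 2)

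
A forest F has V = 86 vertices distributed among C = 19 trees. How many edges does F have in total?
67 (Each of the 19 component trees on V_i vertices has V_i - 1 edges; summing gives V - C = 86 - 19 = 67)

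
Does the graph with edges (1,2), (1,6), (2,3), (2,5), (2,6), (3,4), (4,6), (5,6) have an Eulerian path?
Yes — and in fact it has an Eulerian circuit (the graph is connected and all 6 vertices have even degree)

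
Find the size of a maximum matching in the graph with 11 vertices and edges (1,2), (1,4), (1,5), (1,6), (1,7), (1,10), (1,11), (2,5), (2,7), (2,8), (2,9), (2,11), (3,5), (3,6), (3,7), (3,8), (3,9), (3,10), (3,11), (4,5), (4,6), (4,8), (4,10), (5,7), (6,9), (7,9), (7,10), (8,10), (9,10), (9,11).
5 (matching: (1,6), (2,5), (4,8), (7,10), (9,11); upper bound floor(n/2) = floor(11/2) = 5)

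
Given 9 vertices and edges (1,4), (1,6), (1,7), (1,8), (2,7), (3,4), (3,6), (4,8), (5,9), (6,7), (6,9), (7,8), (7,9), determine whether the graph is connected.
Yes (BFS from 1 visits [1, 4, 6, 7, 8, 3, 9, 2, 5] — all 9 vertices reached)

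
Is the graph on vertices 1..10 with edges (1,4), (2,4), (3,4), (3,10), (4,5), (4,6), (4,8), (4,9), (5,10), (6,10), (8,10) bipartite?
Yes. Partition: {1, 2, 3, 5, 6, 7, 8, 9}, {4, 10}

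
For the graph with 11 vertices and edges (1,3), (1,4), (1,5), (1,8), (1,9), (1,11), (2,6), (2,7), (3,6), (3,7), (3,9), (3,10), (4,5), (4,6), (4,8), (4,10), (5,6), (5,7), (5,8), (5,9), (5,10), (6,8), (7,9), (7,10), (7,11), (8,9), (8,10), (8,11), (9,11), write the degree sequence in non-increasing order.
[7, 7, 6, 6, 6, 5, 5, 5, 5, 4, 2] (degrees: deg(1)=6, deg(2)=2, deg(3)=5, deg(4)=5, deg(5)=7, deg(6)=5, deg(7)=6, deg(8)=7, deg(9)=6, deg(10)=5, deg(11)=4)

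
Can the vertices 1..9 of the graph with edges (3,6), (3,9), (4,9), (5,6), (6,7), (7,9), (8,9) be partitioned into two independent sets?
Yes. Partition: {1, 2, 3, 4, 5, 7, 8}, {6, 9}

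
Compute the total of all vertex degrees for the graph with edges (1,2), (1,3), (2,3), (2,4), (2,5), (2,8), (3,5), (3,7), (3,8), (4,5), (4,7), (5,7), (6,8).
26 (handshake: sum of degrees = 2|E| = 2 x 13 = 26)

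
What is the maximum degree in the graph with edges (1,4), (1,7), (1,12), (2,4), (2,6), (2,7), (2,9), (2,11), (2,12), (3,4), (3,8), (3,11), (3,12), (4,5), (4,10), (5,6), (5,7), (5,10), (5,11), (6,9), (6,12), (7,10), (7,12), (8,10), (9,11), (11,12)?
6 (attained at vertices 2, 12)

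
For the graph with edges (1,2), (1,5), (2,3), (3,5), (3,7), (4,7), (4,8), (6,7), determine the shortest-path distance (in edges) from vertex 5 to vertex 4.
3 (path: 5 -> 3 -> 7 -> 4, 3 edges)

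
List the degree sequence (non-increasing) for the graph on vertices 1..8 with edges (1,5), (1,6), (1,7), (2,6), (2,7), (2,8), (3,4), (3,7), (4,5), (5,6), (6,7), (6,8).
[5, 4, 3, 3, 3, 2, 2, 2] (degrees: deg(1)=3, deg(2)=3, deg(3)=2, deg(4)=2, deg(5)=3, deg(6)=5, deg(7)=4, deg(8)=2)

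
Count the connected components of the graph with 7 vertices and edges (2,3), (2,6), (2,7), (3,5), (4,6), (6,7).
2 (components: {1}, {2, 3, 4, 5, 6, 7})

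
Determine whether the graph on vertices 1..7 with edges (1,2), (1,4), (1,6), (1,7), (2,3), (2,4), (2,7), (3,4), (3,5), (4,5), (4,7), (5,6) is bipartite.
No (odd cycle of length 3: 7 -> 1 -> 2 -> 7)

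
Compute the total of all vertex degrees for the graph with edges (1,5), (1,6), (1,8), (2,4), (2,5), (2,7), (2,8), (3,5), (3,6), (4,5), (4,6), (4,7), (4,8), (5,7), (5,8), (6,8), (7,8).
34 (handshake: sum of degrees = 2|E| = 2 x 17 = 34)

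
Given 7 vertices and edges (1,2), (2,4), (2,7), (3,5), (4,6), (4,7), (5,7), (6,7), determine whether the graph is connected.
Yes (BFS from 1 visits [1, 2, 4, 7, 6, 5, 3] — all 7 vertices reached)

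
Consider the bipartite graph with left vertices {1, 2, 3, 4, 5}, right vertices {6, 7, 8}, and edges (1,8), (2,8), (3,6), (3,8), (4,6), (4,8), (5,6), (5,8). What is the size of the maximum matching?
2 (matching: (1,8), (3,6); upper bound min(|L|,|R|) = min(5,3) = 3)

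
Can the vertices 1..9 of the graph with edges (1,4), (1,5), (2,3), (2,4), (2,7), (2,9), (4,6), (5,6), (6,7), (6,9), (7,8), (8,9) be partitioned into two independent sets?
Yes. Partition: {1, 2, 6, 8}, {3, 4, 5, 7, 9}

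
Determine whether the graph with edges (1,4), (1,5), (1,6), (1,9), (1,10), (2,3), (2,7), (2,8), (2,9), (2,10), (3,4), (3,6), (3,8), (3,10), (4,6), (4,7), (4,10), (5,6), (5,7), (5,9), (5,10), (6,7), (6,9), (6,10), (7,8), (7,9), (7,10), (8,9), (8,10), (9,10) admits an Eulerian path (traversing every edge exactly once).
No (10 vertices have odd degree: {1, 2, 3, 4, 5, 6, 7, 8, 9, 10}; Eulerian path requires 0 or 2)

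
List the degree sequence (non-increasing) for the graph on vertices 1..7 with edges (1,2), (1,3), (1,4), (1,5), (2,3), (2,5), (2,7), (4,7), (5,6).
[4, 4, 3, 2, 2, 2, 1] (degrees: deg(1)=4, deg(2)=4, deg(3)=2, deg(4)=2, deg(5)=3, deg(6)=1, deg(7)=2)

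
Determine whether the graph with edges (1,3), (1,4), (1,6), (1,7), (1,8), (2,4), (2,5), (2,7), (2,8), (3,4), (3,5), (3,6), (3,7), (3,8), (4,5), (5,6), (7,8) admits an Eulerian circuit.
No (2 vertices have odd degree: {1, 6}; Eulerian circuit requires 0)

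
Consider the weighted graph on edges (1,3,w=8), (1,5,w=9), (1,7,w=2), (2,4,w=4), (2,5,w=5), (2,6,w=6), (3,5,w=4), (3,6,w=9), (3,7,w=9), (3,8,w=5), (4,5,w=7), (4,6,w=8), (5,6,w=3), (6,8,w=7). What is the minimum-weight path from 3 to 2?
9 (path: 3 -> 5 -> 2; weights 4 + 5 = 9)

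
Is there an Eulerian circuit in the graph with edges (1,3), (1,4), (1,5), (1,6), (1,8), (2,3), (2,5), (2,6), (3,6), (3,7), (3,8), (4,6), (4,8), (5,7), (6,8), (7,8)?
No (8 vertices have odd degree: {1, 2, 3, 4, 5, 6, 7, 8}; Eulerian circuit requires 0)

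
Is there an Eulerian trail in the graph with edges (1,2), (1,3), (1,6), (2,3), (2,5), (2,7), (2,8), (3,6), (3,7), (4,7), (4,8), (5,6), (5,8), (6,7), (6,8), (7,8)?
No (6 vertices have odd degree: {1, 2, 5, 6, 7, 8}; Eulerian path requires 0 or 2)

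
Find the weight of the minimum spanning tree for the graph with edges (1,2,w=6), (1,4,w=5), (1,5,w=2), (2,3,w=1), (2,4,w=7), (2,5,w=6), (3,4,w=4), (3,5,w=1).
8 (MST edges: (1,5,w=2), (2,3,w=1), (3,4,w=4), (3,5,w=1); sum of weights 2 + 1 + 4 + 1 = 8)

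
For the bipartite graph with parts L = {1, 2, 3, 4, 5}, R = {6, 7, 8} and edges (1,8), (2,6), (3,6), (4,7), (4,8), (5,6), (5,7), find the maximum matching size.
3 (matching: (1,8), (2,6), (4,7); upper bound min(|L|,|R|) = min(5,3) = 3)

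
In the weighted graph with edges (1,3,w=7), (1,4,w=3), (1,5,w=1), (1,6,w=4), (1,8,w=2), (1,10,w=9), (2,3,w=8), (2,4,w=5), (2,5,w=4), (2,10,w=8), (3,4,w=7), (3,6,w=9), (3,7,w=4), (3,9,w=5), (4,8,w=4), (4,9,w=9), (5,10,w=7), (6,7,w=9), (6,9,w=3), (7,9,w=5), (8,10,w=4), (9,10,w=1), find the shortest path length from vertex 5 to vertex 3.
8 (path: 5 -> 1 -> 3; weights 1 + 7 = 8)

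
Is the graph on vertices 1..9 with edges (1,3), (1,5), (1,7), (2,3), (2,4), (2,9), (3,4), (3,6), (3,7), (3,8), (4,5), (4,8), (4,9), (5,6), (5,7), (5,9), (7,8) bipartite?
No (odd cycle of length 3: 3 -> 1 -> 7 -> 3)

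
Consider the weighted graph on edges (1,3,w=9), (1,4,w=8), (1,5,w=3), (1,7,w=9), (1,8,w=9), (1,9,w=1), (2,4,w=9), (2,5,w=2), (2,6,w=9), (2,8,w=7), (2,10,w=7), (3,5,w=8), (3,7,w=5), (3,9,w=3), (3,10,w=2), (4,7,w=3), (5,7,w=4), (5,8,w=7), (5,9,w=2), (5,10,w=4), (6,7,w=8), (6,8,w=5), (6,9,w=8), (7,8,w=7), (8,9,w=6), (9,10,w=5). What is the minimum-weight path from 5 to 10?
4 (path: 5 -> 10; weights 4 = 4)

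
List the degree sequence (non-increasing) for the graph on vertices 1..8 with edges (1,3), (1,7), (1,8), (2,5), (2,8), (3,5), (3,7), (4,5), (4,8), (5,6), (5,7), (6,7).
[5, 4, 3, 3, 3, 2, 2, 2] (degrees: deg(1)=3, deg(2)=2, deg(3)=3, deg(4)=2, deg(5)=5, deg(6)=2, deg(7)=4, deg(8)=3)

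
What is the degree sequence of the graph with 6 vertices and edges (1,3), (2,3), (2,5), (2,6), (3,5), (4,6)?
[3, 3, 2, 2, 1, 1] (degrees: deg(1)=1, deg(2)=3, deg(3)=3, deg(4)=1, deg(5)=2, deg(6)=2)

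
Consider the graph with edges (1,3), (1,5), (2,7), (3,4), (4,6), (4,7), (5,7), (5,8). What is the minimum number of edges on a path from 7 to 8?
2 (path: 7 -> 5 -> 8, 2 edges)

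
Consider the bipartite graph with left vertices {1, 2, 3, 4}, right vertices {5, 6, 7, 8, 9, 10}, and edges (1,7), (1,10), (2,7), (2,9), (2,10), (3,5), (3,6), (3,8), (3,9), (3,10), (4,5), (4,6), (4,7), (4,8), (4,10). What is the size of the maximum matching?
4 (matching: (1,10), (2,9), (3,8), (4,7); upper bound min(|L|,|R|) = min(4,6) = 4)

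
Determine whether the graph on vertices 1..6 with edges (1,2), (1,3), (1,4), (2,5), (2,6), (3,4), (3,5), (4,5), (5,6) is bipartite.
No (odd cycle of length 3: 3 -> 1 -> 4 -> 3)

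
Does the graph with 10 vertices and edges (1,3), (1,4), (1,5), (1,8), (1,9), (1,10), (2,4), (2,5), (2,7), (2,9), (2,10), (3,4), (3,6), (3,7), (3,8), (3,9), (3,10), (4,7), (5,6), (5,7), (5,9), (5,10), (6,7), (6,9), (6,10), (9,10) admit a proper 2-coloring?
No (odd cycle of length 3: 10 -> 1 -> 3 -> 10)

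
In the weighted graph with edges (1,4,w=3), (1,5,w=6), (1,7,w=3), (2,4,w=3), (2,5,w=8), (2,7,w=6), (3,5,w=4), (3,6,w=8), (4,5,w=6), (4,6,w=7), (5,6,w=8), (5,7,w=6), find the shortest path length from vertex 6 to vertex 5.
8 (path: 6 -> 5; weights 8 = 8)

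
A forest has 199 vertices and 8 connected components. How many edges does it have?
191 (Each of the 8 component trees on V_i vertices has V_i - 1 edges; summing gives V - C = 199 - 8 = 191)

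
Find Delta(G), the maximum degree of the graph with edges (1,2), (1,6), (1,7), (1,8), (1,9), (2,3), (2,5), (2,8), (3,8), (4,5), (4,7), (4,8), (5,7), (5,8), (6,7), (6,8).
6 (attained at vertex 8)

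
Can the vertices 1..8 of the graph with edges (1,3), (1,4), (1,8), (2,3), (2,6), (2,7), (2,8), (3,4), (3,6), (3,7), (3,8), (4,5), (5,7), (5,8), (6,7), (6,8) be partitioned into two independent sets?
No (odd cycle of length 3: 8 -> 1 -> 3 -> 8)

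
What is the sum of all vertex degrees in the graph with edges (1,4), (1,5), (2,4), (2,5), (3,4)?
10 (handshake: sum of degrees = 2|E| = 2 x 5 = 10)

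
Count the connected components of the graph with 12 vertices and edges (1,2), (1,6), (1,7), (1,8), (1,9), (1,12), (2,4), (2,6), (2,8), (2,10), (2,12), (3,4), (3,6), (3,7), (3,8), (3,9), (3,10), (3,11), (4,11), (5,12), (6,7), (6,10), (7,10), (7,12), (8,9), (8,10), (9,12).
1 (components: {1, 2, 3, 4, 5, 6, 7, 8, 9, 10, 11, 12})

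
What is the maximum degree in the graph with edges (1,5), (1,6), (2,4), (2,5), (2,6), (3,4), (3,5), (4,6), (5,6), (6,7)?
5 (attained at vertex 6)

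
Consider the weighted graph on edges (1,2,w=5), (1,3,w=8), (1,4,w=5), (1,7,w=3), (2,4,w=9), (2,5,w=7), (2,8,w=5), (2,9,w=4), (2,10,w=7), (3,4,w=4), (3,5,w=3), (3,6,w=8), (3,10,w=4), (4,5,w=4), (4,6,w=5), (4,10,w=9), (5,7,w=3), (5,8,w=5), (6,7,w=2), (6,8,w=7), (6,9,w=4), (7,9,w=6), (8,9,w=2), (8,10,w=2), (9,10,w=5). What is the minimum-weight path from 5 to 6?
5 (path: 5 -> 7 -> 6; weights 3 + 2 = 5)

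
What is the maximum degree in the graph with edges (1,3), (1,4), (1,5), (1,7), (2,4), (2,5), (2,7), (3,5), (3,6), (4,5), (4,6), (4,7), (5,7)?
5 (attained at vertices 4, 5)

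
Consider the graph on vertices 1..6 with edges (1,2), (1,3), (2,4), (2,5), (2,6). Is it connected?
Yes (BFS from 1 visits [1, 2, 3, 4, 5, 6] — all 6 vertices reached)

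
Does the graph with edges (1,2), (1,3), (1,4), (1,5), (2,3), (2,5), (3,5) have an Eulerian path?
No (4 vertices have odd degree: {2, 3, 4, 5}; Eulerian path requires 0 or 2)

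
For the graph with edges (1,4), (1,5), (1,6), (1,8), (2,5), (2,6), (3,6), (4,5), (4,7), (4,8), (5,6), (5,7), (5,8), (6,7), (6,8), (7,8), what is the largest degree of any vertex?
6 (attained at vertices 5, 6)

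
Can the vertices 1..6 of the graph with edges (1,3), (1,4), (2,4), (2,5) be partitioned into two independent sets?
Yes. Partition: {1, 2, 6}, {3, 4, 5}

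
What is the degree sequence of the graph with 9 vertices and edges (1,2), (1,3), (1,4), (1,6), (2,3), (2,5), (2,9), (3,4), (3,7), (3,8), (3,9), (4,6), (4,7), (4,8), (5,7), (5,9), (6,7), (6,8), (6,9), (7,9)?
[6, 5, 5, 5, 5, 4, 4, 3, 3] (degrees: deg(1)=4, deg(2)=4, deg(3)=6, deg(4)=5, deg(5)=3, deg(6)=5, deg(7)=5, deg(8)=3, deg(9)=5)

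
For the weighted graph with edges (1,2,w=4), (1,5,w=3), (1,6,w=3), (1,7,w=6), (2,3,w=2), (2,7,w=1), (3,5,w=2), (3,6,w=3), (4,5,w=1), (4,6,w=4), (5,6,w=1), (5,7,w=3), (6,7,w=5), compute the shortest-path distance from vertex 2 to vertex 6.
5 (path: 2 -> 3 -> 6; weights 2 + 3 = 5)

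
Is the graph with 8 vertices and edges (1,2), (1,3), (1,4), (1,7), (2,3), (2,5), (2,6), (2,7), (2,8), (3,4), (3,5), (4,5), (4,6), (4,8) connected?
Yes (BFS from 1 visits [1, 2, 3, 4, 7, 5, 6, 8] — all 8 vertices reached)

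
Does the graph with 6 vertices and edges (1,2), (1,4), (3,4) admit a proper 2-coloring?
Yes. Partition: {1, 3, 5, 6}, {2, 4}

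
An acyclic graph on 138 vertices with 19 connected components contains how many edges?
119 (Each of the 19 component trees on V_i vertices has V_i - 1 edges; summing gives V - C = 138 - 19 = 119)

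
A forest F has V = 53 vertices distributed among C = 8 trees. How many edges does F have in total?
45 (Each of the 8 component trees on V_i vertices has V_i - 1 edges; summing gives V - C = 53 - 8 = 45)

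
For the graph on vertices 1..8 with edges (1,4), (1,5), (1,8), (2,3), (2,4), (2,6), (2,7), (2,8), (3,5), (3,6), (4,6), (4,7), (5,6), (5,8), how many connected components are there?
1 (components: {1, 2, 3, 4, 5, 6, 7, 8})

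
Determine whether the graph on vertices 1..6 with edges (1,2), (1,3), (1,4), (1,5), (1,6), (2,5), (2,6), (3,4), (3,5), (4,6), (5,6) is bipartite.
No (odd cycle of length 3: 4 -> 1 -> 6 -> 4)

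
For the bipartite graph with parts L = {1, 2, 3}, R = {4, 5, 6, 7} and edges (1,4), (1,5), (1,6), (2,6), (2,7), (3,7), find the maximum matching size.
3 (matching: (1,5), (2,6), (3,7); upper bound min(|L|,|R|) = min(3,4) = 3)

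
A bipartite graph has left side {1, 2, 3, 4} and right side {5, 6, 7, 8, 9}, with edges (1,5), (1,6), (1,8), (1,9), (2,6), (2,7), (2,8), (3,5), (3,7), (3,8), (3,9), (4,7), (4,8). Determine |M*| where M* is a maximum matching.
4 (matching: (1,9), (2,6), (3,7), (4,8); upper bound min(|L|,|R|) = min(4,5) = 4)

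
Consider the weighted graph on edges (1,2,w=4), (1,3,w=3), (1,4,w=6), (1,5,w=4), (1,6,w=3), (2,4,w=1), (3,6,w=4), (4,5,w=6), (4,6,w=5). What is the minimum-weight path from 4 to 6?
5 (path: 4 -> 6; weights 5 = 5)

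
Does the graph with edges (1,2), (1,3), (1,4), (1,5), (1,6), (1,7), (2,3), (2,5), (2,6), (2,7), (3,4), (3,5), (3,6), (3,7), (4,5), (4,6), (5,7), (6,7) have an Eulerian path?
No (4 vertices have odd degree: {2, 5, 6, 7}; Eulerian path requires 0 or 2)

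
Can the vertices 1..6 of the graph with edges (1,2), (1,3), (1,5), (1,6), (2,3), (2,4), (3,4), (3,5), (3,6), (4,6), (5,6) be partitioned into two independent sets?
No (odd cycle of length 3: 3 -> 1 -> 6 -> 3)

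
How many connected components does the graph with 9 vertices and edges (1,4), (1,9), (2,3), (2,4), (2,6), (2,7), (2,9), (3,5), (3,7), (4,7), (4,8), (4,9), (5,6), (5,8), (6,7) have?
1 (components: {1, 2, 3, 4, 5, 6, 7, 8, 9})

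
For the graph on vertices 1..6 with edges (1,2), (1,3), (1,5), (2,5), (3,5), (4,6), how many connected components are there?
2 (components: {1, 2, 3, 5}, {4, 6})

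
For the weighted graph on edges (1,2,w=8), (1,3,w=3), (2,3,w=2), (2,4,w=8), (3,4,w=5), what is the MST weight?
10 (MST edges: (1,3,w=3), (2,3,w=2), (3,4,w=5); sum of weights 3 + 2 + 5 = 10)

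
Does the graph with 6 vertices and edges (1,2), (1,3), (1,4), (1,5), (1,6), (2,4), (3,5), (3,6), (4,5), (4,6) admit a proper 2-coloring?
No (odd cycle of length 3: 5 -> 1 -> 3 -> 5)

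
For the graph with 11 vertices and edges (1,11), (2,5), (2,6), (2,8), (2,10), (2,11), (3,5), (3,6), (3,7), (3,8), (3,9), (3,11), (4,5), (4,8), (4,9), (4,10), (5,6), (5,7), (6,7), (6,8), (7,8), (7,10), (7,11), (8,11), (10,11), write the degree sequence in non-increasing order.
[6, 6, 6, 6, 5, 5, 5, 4, 4, 2, 1] (degrees: deg(1)=1, deg(2)=5, deg(3)=6, deg(4)=4, deg(5)=5, deg(6)=5, deg(7)=6, deg(8)=6, deg(9)=2, deg(10)=4, deg(11)=6)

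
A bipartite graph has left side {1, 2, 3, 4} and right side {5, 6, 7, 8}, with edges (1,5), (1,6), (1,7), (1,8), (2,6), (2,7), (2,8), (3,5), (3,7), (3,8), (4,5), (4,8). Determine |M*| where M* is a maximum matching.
4 (matching: (1,8), (2,6), (3,7), (4,5); upper bound min(|L|,|R|) = min(4,4) = 4)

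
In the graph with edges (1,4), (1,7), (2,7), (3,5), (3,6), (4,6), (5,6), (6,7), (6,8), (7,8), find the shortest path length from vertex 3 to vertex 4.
2 (path: 3 -> 6 -> 4, 2 edges)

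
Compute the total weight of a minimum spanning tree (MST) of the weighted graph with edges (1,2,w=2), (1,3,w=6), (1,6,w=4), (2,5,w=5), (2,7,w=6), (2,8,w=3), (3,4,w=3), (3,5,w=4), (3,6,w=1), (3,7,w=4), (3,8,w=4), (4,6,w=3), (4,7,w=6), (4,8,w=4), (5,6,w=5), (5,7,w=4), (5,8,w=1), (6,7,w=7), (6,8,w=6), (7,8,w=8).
18 (MST edges: (1,2,w=2), (1,6,w=4), (2,8,w=3), (3,4,w=3), (3,6,w=1), (3,7,w=4), (5,8,w=1); sum of weights 2 + 4 + 3 + 3 + 1 + 4 + 1 = 18)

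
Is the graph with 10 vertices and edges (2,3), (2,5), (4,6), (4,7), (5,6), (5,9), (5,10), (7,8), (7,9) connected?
No, it has 2 components: {1}, {2, 3, 4, 5, 6, 7, 8, 9, 10}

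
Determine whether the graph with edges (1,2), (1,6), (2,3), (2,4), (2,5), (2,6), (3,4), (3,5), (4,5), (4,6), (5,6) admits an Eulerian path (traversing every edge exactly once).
Yes (the graph is connected and exactly 2 vertices have odd degree: {2, 3}; any Eulerian path must start and end at those)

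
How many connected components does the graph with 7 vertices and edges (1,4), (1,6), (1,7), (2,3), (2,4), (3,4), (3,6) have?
2 (components: {1, 2, 3, 4, 6, 7}, {5})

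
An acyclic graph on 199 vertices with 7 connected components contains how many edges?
192 (Each of the 7 component trees on V_i vertices has V_i - 1 edges; summing gives V - C = 199 - 7 = 192)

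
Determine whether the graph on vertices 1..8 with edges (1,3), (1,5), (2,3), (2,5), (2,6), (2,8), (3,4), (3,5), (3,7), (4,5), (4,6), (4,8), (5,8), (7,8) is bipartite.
No (odd cycle of length 3: 3 -> 1 -> 5 -> 3)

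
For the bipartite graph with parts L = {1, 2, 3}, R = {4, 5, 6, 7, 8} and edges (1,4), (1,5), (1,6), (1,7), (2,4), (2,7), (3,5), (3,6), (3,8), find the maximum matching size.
3 (matching: (1,6), (2,7), (3,8); upper bound min(|L|,|R|) = min(3,5) = 3)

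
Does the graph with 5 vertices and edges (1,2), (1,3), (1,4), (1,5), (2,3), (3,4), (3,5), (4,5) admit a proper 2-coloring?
No (odd cycle of length 3: 4 -> 1 -> 5 -> 4)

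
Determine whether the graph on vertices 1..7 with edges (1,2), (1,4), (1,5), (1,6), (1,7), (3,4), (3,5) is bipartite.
Yes. Partition: {1, 3}, {2, 4, 5, 6, 7}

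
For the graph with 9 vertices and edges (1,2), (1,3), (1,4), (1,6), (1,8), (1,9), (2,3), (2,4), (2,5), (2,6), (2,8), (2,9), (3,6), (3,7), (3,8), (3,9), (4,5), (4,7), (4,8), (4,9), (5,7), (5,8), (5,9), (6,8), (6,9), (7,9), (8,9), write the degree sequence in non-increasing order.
[8, 7, 7, 6, 6, 6, 5, 5, 4] (degrees: deg(1)=6, deg(2)=7, deg(3)=6, deg(4)=6, deg(5)=5, deg(6)=5, deg(7)=4, deg(8)=7, deg(9)=8)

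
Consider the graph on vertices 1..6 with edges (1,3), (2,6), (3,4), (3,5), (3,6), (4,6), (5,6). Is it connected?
Yes (BFS from 1 visits [1, 3, 4, 5, 6, 2] — all 6 vertices reached)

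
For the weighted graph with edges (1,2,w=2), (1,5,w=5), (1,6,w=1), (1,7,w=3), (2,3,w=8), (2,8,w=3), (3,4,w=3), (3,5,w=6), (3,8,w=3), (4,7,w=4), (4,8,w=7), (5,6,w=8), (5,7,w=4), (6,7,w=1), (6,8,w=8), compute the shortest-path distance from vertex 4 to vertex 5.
8 (path: 4 -> 7 -> 5; weights 4 + 4 = 8)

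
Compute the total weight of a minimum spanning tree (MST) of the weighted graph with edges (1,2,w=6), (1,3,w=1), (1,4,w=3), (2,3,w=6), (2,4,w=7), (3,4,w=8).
10 (MST edges: (1,2,w=6), (1,3,w=1), (1,4,w=3); sum of weights 6 + 1 + 3 = 10)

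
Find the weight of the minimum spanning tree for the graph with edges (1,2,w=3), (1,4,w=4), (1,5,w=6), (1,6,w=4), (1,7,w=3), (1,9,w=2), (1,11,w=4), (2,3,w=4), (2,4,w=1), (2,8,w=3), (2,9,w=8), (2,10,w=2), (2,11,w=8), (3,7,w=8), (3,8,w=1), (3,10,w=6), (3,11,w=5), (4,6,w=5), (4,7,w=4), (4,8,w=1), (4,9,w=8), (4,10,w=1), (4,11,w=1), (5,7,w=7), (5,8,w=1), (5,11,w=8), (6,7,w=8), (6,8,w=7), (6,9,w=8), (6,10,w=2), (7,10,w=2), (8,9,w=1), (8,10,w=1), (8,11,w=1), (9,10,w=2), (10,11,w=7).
13 (MST edges: (1,9,w=2), (2,4,w=1), (3,8,w=1), (4,8,w=1), (4,10,w=1), (4,11,w=1), (5,8,w=1), (6,10,w=2), (7,10,w=2), (8,9,w=1); sum of weights 2 + 1 + 1 + 1 + 1 + 1 + 1 + 2 + 2 + 1 = 13)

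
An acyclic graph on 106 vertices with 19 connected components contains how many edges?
87 (Each of the 19 component trees on V_i vertices has V_i - 1 edges; summing gives V - C = 106 - 19 = 87)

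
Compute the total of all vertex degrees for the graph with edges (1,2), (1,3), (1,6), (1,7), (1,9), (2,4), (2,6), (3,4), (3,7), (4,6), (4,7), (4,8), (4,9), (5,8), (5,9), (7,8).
32 (handshake: sum of degrees = 2|E| = 2 x 16 = 32)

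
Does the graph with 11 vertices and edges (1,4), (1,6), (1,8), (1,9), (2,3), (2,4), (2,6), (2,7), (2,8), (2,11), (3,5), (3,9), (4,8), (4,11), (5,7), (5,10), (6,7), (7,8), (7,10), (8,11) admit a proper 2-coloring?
No (odd cycle of length 3: 8 -> 1 -> 4 -> 8)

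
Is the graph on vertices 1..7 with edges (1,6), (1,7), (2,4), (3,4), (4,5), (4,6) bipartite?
Yes. Partition: {1, 4}, {2, 3, 5, 6, 7}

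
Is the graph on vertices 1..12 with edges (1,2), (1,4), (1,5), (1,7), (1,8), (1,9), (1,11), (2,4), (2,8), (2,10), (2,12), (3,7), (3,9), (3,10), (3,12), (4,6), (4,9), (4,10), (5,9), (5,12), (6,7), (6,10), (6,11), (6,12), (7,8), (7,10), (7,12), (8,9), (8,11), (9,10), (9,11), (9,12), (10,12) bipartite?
No (odd cycle of length 3: 2 -> 1 -> 8 -> 2)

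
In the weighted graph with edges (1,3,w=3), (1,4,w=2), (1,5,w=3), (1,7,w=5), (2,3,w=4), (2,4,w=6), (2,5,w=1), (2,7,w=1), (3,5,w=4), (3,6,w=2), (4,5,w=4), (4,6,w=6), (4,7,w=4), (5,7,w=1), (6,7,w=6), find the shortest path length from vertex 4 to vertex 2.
5 (path: 4 -> 5 -> 2; weights 4 + 1 = 5)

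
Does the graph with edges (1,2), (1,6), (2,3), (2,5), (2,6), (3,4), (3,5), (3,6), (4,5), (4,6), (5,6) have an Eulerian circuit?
No (2 vertices have odd degree: {4, 6}; Eulerian circuit requires 0)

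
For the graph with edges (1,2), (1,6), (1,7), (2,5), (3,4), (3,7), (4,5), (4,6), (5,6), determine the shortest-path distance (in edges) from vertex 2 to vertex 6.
2 (path: 2 -> 1 -> 6, 2 edges)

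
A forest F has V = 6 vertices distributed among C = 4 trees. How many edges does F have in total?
2 (Each of the 4 component trees on V_i vertices has V_i - 1 edges; summing gives V - C = 6 - 4 = 2)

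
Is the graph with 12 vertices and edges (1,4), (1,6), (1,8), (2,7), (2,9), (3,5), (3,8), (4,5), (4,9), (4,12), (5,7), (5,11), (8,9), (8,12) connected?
No, it has 2 components: {1, 2, 3, 4, 5, 6, 7, 8, 9, 11, 12}, {10}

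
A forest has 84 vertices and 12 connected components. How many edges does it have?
72 (Each of the 12 component trees on V_i vertices has V_i - 1 edges; summing gives V - C = 84 - 12 = 72)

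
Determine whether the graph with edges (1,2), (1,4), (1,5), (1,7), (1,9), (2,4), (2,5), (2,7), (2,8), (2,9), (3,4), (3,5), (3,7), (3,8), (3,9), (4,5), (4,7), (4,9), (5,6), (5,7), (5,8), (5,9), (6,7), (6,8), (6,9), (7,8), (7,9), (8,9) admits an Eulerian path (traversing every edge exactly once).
Yes (the graph is connected and exactly 2 vertices have odd degree: {1, 3}; any Eulerian path must start and end at those)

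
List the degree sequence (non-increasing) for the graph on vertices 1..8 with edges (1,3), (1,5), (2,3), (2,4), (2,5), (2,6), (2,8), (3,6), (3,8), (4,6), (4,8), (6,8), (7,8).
[5, 5, 4, 4, 3, 2, 2, 1] (degrees: deg(1)=2, deg(2)=5, deg(3)=4, deg(4)=3, deg(5)=2, deg(6)=4, deg(7)=1, deg(8)=5)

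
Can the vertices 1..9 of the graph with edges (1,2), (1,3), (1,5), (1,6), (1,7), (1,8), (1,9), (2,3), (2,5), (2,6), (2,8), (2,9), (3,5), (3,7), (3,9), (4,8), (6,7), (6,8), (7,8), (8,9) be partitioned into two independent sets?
No (odd cycle of length 3: 3 -> 1 -> 2 -> 3)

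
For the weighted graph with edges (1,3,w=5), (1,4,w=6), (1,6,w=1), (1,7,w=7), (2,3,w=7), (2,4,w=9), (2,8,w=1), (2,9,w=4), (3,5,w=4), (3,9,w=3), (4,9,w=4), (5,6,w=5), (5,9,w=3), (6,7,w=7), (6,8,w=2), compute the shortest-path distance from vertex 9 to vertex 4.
4 (path: 9 -> 4; weights 4 = 4)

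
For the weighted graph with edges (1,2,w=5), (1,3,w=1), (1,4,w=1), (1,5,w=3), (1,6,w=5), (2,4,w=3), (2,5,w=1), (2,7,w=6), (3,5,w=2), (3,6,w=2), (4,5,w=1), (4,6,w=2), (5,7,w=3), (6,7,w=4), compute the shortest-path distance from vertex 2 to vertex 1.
3 (path: 2 -> 5 -> 4 -> 1; weights 1 + 1 + 1 = 3)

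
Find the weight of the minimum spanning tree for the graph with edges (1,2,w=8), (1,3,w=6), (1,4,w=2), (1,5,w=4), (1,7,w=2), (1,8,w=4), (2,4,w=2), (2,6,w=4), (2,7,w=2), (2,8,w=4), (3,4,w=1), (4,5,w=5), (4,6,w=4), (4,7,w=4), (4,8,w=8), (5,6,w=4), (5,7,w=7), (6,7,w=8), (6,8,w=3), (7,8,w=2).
16 (MST edges: (1,4,w=2), (1,5,w=4), (1,7,w=2), (2,7,w=2), (3,4,w=1), (6,8,w=3), (7,8,w=2); sum of weights 2 + 4 + 2 + 2 + 1 + 3 + 2 = 16)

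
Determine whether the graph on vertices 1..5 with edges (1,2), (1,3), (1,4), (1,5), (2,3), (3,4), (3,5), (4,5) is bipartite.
No (odd cycle of length 3: 3 -> 1 -> 4 -> 3)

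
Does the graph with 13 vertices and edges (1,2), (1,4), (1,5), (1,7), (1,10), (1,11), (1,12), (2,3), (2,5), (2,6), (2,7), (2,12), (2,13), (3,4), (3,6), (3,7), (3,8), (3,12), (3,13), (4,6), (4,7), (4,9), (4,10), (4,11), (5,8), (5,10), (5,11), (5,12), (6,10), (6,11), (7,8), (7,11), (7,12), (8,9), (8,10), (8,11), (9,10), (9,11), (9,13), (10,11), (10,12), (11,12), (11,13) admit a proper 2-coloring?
No (odd cycle of length 3: 5 -> 1 -> 10 -> 5)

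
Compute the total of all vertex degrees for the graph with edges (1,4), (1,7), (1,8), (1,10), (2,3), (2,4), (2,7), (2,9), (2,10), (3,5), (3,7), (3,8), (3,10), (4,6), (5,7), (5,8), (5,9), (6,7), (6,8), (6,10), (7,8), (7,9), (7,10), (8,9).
48 (handshake: sum of degrees = 2|E| = 2 x 24 = 48)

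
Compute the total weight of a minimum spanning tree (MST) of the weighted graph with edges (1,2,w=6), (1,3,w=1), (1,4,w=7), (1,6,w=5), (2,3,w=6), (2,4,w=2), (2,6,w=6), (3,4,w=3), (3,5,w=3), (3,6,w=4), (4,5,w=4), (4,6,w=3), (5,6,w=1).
10 (MST edges: (1,3,w=1), (2,4,w=2), (3,4,w=3), (3,5,w=3), (5,6,w=1); sum of weights 1 + 2 + 3 + 3 + 1 = 10)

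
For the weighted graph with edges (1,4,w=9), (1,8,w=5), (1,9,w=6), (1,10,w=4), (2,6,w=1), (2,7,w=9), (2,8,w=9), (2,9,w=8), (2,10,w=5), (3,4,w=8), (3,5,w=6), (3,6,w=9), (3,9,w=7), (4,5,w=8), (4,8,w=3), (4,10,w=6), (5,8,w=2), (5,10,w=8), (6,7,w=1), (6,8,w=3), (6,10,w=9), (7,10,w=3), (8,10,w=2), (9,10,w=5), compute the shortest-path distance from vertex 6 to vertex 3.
9 (path: 6 -> 3; weights 9 = 9)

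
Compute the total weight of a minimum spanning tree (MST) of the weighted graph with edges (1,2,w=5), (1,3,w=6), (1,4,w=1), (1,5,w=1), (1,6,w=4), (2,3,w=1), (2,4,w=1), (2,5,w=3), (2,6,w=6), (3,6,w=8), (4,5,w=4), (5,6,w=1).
5 (MST edges: (1,4,w=1), (1,5,w=1), (2,3,w=1), (2,4,w=1), (5,6,w=1); sum of weights 1 + 1 + 1 + 1 + 1 = 5)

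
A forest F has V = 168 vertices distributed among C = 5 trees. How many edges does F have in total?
163 (Each of the 5 component trees on V_i vertices has V_i - 1 edges; summing gives V - C = 168 - 5 = 163)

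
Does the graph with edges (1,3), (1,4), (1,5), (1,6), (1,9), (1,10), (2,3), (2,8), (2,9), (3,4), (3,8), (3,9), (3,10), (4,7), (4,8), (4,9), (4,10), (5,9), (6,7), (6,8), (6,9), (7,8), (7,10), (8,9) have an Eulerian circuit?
No (2 vertices have odd degree: {2, 9}; Eulerian circuit requires 0)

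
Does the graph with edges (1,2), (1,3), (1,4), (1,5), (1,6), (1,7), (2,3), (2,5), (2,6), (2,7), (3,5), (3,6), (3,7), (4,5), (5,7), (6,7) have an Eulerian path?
No (4 vertices have odd degree: {2, 3, 5, 7}; Eulerian path requires 0 or 2)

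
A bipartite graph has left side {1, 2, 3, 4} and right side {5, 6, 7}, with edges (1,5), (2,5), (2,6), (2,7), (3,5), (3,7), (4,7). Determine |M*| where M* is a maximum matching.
3 (matching: (1,5), (2,6), (3,7); upper bound min(|L|,|R|) = min(4,3) = 3)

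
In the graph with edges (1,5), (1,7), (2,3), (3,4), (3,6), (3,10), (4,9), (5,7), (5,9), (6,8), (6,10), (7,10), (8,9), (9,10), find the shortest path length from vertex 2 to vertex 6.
2 (path: 2 -> 3 -> 6, 2 edges)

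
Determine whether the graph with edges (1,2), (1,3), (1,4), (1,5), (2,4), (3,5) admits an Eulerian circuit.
Yes (the graph is connected and all 5 vertices have even degree)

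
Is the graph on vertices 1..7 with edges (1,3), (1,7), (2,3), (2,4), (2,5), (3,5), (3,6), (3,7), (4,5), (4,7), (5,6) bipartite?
No (odd cycle of length 3: 3 -> 1 -> 7 -> 3)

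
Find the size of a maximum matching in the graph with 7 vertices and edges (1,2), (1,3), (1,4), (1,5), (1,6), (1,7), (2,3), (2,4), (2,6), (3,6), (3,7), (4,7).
3 (matching: (1,5), (2,6), (3,7); upper bound floor(n/2) = floor(7/2) = 3)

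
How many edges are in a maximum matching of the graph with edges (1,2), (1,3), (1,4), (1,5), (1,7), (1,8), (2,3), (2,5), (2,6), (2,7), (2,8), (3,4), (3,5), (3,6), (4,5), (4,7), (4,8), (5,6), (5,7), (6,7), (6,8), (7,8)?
4 (matching: (1,8), (2,3), (4,5), (6,7); upper bound floor(n/2) = floor(8/2) = 4)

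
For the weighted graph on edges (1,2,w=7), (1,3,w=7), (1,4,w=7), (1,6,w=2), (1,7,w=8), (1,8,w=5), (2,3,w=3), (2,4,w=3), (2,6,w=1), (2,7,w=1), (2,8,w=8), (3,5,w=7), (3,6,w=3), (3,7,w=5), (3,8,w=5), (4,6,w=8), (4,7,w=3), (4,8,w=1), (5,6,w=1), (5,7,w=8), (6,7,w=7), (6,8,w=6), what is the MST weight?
12 (MST edges: (1,6,w=2), (2,3,w=3), (2,4,w=3), (2,6,w=1), (2,7,w=1), (4,8,w=1), (5,6,w=1); sum of weights 2 + 3 + 3 + 1 + 1 + 1 + 1 = 12)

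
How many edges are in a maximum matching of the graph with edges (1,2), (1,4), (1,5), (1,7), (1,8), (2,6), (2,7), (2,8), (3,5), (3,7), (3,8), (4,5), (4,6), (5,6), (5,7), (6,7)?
4 (matching: (1,7), (2,8), (3,5), (4,6); upper bound floor(n/2) = floor(8/2) = 4)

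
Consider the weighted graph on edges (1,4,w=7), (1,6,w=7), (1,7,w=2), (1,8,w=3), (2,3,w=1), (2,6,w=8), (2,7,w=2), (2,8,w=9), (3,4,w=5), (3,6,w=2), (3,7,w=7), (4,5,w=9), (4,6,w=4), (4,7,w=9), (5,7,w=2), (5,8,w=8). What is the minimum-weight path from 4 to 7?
8 (path: 4 -> 3 -> 2 -> 7; weights 5 + 1 + 2 = 8)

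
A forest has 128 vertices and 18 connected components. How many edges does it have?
110 (Each of the 18 component trees on V_i vertices has V_i - 1 edges; summing gives V - C = 128 - 18 = 110)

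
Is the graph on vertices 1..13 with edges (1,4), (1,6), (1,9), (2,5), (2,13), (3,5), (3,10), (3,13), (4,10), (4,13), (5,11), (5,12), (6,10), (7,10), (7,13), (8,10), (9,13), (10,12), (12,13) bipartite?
Yes. Partition: {1, 5, 10, 13}, {2, 3, 4, 6, 7, 8, 9, 11, 12}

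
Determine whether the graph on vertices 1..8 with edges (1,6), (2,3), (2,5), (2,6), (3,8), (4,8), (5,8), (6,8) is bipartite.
Yes. Partition: {1, 2, 7, 8}, {3, 4, 5, 6}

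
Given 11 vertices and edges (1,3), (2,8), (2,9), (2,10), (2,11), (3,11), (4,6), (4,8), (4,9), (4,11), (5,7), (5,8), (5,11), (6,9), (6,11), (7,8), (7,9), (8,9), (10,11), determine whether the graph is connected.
Yes (BFS from 1 visits [1, 3, 11, 2, 4, 5, 6, 10, 8, 9, 7] — all 11 vertices reached)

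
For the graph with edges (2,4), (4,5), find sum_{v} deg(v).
4 (handshake: sum of degrees = 2|E| = 2 x 2 = 4)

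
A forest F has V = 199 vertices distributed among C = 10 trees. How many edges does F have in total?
189 (Each of the 10 component trees on V_i vertices has V_i - 1 edges; summing gives V - C = 199 - 10 = 189)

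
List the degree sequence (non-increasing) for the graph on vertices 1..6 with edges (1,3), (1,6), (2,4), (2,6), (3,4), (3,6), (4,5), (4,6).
[4, 4, 3, 2, 2, 1] (degrees: deg(1)=2, deg(2)=2, deg(3)=3, deg(4)=4, deg(5)=1, deg(6)=4)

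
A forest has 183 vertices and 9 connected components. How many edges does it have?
174 (Each of the 9 component trees on V_i vertices has V_i - 1 edges; summing gives V - C = 183 - 9 = 174)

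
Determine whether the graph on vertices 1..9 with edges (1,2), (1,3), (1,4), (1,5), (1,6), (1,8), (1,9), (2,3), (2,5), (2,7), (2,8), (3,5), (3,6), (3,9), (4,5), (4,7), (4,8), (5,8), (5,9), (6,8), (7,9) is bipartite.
No (odd cycle of length 3: 6 -> 1 -> 8 -> 6)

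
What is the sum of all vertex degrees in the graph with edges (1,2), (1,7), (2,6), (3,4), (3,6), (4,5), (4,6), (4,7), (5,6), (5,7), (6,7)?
22 (handshake: sum of degrees = 2|E| = 2 x 11 = 22)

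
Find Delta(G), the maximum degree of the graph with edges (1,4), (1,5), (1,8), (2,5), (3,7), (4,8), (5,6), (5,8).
4 (attained at vertex 5)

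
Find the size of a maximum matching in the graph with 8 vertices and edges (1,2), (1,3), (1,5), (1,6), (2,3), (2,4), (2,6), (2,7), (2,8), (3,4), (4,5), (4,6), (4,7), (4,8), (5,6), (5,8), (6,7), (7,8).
4 (matching: (1,6), (2,3), (4,5), (7,8); upper bound floor(n/2) = floor(8/2) = 4)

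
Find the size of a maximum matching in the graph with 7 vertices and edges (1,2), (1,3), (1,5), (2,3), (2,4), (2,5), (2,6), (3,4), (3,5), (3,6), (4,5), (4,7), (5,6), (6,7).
3 (matching: (1,5), (3,6), (4,7); upper bound floor(n/2) = floor(7/2) = 3)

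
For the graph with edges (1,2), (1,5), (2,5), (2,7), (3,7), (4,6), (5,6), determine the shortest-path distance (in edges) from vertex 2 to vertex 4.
3 (path: 2 -> 5 -> 6 -> 4, 3 edges)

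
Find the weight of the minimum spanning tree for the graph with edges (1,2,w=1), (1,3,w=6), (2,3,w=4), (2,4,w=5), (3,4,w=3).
8 (MST edges: (1,2,w=1), (2,3,w=4), (3,4,w=3); sum of weights 1 + 4 + 3 = 8)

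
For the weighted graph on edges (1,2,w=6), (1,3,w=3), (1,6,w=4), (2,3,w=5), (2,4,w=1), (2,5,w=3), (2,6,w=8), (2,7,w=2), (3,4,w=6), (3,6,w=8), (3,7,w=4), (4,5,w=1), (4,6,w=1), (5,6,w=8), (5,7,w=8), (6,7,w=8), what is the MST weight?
12 (MST edges: (1,3,w=3), (1,6,w=4), (2,4,w=1), (2,7,w=2), (4,5,w=1), (4,6,w=1); sum of weights 3 + 4 + 1 + 2 + 1 + 1 = 12)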